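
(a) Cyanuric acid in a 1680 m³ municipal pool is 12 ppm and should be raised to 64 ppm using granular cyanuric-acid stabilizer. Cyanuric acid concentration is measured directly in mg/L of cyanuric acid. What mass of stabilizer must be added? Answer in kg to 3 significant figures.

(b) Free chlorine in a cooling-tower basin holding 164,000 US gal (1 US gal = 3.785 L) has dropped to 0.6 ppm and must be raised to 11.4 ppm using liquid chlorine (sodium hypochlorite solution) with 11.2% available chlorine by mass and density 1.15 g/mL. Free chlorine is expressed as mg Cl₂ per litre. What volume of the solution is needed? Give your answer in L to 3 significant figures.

(a) 87.4 kg; (b) 52.0 L

(a) Volume: 1680 m³ = 1,680,000 L.
(a) CYA to add: (64 − 12) = 52 mg/L × 1,680,000 L = 87,360 g cyanuric acid.

(b) Volume: 164,000 US gal × 3.785 L/gal = 620,740 L.
(b) Chlorine deficit: 11.4 − 0.6 = 10.8 ppm = 10.8 mg/L as Cl₂.
(b) Cl₂ equivalent needed: 10.8 mg/L × 620,740 L = 6,704,000 mg = 6704 g.
(b) Product at 11.2% available chlorine: 6704 / 0.112 = 59,860 g.
(b) Volume at density 1.15 g/mL: 59,860 g ÷ 1.15 g/mL = 52,050 mL.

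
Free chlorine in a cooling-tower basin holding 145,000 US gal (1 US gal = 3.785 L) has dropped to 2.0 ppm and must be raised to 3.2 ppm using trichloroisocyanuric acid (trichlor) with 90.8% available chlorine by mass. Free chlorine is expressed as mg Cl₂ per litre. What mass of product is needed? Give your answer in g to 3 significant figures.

725 g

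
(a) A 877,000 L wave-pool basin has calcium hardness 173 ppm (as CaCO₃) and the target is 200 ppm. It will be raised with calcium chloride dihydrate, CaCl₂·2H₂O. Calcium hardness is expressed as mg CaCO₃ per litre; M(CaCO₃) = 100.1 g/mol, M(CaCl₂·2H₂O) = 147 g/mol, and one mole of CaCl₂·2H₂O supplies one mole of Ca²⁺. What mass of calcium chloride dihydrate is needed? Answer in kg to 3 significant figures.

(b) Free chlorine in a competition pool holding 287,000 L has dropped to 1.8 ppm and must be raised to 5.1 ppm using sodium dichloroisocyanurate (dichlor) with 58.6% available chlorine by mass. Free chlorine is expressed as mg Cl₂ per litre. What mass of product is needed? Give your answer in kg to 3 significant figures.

(a) 34.8 kg; (b) 1.62 kg

(a) Hardness to add: (200 − 173) = 27 mg/L as CaCO₃ × 877,000 L = 23,680 g as CaCO₃.
(a) Moles of Ca²⁺ (1 mol Ca²⁺ ≡ 1 mol CaCO₃): 23,680 / 100.1 g/mol = 236.6 mol.
(a) Mass of CaCl₂·2H₂O: 236.6 × 147 = 34,770 g.

(b) Chlorine deficit: 5.1 − 1.8 = 3.3 ppm = 3.3 mg/L as Cl₂.
(b) Cl₂ equivalent needed: 3.3 mg/L × 287,000 L = 947,100 mg = 947.1 g.
(b) Product at 58.6% available chlorine: 947.1 / 0.586 = 1616 g.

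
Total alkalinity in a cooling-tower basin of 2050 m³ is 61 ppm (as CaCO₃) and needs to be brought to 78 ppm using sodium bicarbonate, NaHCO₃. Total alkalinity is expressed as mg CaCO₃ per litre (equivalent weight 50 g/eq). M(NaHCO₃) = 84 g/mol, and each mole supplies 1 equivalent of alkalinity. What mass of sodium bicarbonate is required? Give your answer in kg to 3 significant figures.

Volume: 2050 m³ = 2,050,000 L.
Alkalinity to add: (78 − 61) = 17 mg/L as CaCO₃ × 2,050,000 L = 34,850 g as CaCO₃.
Equivalents: 34,850 g ÷ 50 g/eq = 697 eq.
NaHCO₃ supplies 1 eq per mole → 697 mol.
Mass: 697 mol × 84 g/mol = 58,550 g.

58.5 kg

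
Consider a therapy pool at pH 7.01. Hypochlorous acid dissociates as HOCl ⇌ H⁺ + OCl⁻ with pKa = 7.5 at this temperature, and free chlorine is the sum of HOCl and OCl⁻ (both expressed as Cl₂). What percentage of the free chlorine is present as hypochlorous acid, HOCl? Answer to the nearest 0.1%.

75.6%

[OCl⁻]/[HOCl] = 10^(pH − pKa) = 10^(7.01 − 7.5) = 10^-0.49 = 0.3236.
Fraction as HOCl = 1 / (1 + 0.3236) = 0.7555.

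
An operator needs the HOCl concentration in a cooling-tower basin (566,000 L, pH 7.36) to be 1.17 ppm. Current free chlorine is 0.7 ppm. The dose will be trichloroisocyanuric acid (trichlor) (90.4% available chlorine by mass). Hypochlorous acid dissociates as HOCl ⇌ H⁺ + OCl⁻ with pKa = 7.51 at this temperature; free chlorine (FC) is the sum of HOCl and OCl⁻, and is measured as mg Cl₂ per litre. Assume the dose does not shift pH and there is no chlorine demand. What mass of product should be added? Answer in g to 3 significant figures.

813 g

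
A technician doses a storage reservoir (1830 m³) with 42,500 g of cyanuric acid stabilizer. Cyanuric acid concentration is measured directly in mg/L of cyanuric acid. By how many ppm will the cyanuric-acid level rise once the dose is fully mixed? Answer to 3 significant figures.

23.2 ppm

Volume: 1830 m³ = 1,830,000 L.
Rise: 42,500 g / 1,830,000 L × 1000 = 23.22 mg/L.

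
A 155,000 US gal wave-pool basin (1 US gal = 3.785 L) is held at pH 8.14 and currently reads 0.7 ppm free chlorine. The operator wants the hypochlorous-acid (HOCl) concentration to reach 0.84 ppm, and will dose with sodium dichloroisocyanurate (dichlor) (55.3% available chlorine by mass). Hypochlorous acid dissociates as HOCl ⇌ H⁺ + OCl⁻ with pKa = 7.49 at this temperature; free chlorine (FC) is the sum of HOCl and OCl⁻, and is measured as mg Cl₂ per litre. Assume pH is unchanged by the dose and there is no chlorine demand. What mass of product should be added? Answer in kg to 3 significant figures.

4.13 kg

Volume: 155,000 US gal × 3.785 L/gal = 586,675 L.
[OCl⁻]/[HOCl] = 10^(pH − pKa) = 10^(8.14 − 7.49) = 4.467; fraction as HOCl = 1/(1 + 4.467) = 0.1829.
Free chlorine required for 0.84 ppm HOCl: 0.84 / 0.1829 = 4.592 ppm.
FC to add: 4.592 − 0.7 = 3.892 mg/L as Cl₂.
Cl₂ equivalent: 3.892 mg/L × 586,675 L = 2283 g.
Product at 55.3% available Cl: 2283 / 0.553 = 4129 g.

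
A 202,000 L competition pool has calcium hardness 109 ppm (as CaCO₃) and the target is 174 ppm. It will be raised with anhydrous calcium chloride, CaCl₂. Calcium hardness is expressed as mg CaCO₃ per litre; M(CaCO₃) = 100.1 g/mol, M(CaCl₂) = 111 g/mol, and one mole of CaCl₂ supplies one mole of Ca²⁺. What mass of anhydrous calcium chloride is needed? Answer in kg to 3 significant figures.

Hardness to add: (174 − 109) = 65 mg/L as CaCO₃ × 202,000 L = 13,130 g as CaCO₃.
Moles of Ca²⁺ (1 mol Ca²⁺ ≡ 1 mol CaCO₃): 13,130 / 100.1 g/mol = 131.2 mol.
Mass of CaCl₂: 131.2 × 111 = 14,560 g.

14.6 kg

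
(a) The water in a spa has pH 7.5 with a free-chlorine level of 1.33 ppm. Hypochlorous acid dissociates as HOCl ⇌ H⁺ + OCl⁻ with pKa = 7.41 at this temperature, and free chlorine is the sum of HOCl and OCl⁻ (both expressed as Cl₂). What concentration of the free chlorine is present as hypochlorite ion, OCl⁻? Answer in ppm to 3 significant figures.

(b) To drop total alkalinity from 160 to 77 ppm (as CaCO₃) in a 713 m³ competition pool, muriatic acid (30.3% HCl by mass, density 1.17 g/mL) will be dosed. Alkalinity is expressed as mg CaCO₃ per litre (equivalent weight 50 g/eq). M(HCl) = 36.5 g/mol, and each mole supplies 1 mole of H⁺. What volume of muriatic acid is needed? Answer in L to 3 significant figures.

(a) [OCl⁻]/[HOCl] = 10^(pH − pKa) = 10^(7.5 − 7.41) = 10^0.09 = 1.23.
(a) Fraction as HOCl = 1 / (1 + 1.23) = 0.4484.
(a) OCl⁻ = (1 − 0.4484) × 1.33 ppm = 0.7337 ppm.

(b) Volume: 713 m³ = 713,000 L.
(b) Alkalinity to neutralize: (160 − 77) = 83 mg/L as CaCO₃ × 713,000 L = 59,180 g as CaCO₃.
(b) Equivalents of H⁺ required: 59,180 ÷ 50 g/eq = 1184 eq = 1184 mol HCl.
(b) Mass of HCl: 1184 × 36.5 = 43,200 g.
(b) Mass of 30.3% solution: 43,200 / 0.303 = 142,600 g.
(b) Volume: 142,600 g ÷ 1.17 g/mL = 121,900 mL.

(a) 0.734 ppm; (b) 122 L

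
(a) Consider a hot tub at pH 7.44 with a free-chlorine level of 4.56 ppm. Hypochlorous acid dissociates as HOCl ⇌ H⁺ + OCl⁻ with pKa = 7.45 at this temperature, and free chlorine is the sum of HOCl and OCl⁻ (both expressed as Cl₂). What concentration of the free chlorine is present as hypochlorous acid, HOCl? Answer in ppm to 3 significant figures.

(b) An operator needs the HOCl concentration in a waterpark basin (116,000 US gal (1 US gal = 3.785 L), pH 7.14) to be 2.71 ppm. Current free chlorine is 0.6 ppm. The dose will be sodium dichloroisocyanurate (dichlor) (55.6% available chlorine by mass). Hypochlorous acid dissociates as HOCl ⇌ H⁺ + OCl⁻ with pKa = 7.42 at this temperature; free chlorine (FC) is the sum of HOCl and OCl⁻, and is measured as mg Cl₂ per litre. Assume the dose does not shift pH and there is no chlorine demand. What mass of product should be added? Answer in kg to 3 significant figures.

(a) [OCl⁻]/[HOCl] = 10^(pH − pKa) = 10^(7.44 − 7.45) = 10^-0.01 = 0.9772.
(a) Fraction as HOCl = 1 / (1 + 0.9772) = 0.5058.
(a) HOCl = 0.5058 × 4.56 ppm = 2.306 ppm.

(b) Volume: 116,000 US gal × 3.785 L/gal = 439,060 L.
(b) [OCl⁻]/[HOCl] = 10^(pH − pKa) = 10^(7.14 − 7.42) = 0.5248; fraction as HOCl = 1/(1 + 0.5248) = 0.6558.
(b) Free chlorine required for 2.71 ppm HOCl: 2.71 / 0.6558 = 4.132 ppm.
(b) FC to add: 4.132 − 0.6 = 3.532 mg/L as Cl₂.
(b) Cl₂ equivalent: 3.532 mg/L × 439,060 L = 1551 g.
(b) Product at 55.6% available Cl: 1551 / 0.556 = 2789 g.

(a) 2.31 ppm; (b) 2.79 kg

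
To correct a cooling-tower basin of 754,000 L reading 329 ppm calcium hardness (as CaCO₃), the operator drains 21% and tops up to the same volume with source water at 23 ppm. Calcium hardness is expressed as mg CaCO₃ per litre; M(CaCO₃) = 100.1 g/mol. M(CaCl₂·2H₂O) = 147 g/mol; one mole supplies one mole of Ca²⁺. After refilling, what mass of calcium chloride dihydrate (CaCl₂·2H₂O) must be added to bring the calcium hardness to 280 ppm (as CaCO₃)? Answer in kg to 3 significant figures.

16.9 kg

After draining 21% and refilling: 329 × 0.79 + 23 × 0.21 = 264.74 ppm.
Deficit to target: 280 − 264.74 = 15.26 mg/L.
As CaCO₃: 15.26 mg/L × 754,000 L = 11,510 g; ÷ 100.1 = 114.9 mol Ca²⁺.
Mass: 114.9 × 147 = 16,900 g.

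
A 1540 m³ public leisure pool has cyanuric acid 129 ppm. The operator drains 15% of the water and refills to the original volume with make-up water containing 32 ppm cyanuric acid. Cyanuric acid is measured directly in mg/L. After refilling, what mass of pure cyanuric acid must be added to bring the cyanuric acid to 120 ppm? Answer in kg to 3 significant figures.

Volume: 1540 m³ = 1,540,000 L.
After draining 15% and refilling: 129 × 0.85 + 32 × 0.15 = 114.45 ppm.
Deficit to target: 120 − 114.45 = 5.55 mg/L.
Mass: 5.55 mg/L × 1,540,000 L = 8547 g cyanuric acid.

8.55 kg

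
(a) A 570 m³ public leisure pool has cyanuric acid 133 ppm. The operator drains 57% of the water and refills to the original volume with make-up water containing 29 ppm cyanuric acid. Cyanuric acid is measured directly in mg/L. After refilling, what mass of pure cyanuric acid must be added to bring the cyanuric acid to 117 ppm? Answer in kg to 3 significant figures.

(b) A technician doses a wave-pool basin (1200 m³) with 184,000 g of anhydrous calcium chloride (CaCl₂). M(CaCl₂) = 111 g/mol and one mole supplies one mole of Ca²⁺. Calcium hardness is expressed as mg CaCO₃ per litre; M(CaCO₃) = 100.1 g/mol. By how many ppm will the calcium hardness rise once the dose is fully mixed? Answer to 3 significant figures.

(a) 24.7 kg; (b) 138 ppm

(a) Volume: 570 m³ = 570,000 L.
(a) After draining 57% and refilling: 133 × 0.43 + 29 × 0.57 = 73.72 ppm.
(a) Deficit to target: 117 − 73.72 = 43.28 mg/L.
(a) Mass: 43.28 mg/L × 570,000 L = 24,670 g cyanuric acid.

(b) Volume: 1200 m³ = 1,200,000 L.
(b) Moles of Ca²⁺: 184,000 g ÷ 111 g/mol = 1658 mol.
(b) As CaCO₃: 1658 mol × 100.1 g/mol = 165,900 g.
(b) Rise: 165,900 g / 1,200,000 L × 1000 = 138.3 mg/L.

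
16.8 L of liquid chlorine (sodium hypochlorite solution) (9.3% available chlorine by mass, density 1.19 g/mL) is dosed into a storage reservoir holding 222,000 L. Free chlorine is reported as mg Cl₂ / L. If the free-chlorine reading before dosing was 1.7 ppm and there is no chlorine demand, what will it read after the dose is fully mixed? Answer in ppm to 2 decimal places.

Mass of solution: 16.8 L × 1000 mL/L × 1.19 g/mL = 19,990 g.
Available chlorine delivered: 19,990 g × 0.093 = 1859 g as Cl₂.
Concentration rise: 1859 g / 222,000 L = 8.375 mg/L = 8.38 ppm.
Final FC: 1.7 + 8.38 = 10.08 ppm.

10.08 ppm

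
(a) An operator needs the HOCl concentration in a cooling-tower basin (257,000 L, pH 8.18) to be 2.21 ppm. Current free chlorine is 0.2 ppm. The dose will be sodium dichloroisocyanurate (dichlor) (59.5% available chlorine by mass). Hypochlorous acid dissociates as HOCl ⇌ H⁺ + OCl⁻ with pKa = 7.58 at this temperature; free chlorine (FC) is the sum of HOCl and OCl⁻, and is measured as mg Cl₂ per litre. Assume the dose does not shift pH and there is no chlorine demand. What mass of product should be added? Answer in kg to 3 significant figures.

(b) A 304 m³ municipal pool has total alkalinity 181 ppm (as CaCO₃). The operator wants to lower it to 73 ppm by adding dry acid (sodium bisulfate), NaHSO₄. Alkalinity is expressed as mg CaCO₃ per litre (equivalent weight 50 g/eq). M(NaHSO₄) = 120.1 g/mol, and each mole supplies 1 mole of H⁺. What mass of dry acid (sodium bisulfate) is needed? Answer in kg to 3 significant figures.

(a) [OCl⁻]/[HOCl] = 10^(pH − pKa) = 10^(8.18 − 7.58) = 3.981; fraction as HOCl = 1/(1 + 3.981) = 0.2008.
(a) Free chlorine required for 2.21 ppm HOCl: 2.21 / 0.2008 = 11.01 ppm.
(a) FC to add: 11.01 − 0.2 = 10.81 mg/L as Cl₂.
(a) Cl₂ equivalent: 10.81 mg/L × 257,000 L = 2778 g.
(a) Product at 59.5% available Cl: 2778 / 0.595 = 4668 g.

(b) Volume: 304 m³ = 304,000 L.
(b) Alkalinity to neutralize: (181 − 73) = 108 mg/L as CaCO₃ × 304,000 L = 32,830 g as CaCO₃.
(b) Equivalents of H⁺ required: 32,830 ÷ 50 g/eq = 656.6 eq = 656.6 mol NaHSO₄.
(b) Mass of NaHSO₄: 656.6 × 120.1 = 78,860 g.

(a) 4.67 kg; (b) 78.9 kg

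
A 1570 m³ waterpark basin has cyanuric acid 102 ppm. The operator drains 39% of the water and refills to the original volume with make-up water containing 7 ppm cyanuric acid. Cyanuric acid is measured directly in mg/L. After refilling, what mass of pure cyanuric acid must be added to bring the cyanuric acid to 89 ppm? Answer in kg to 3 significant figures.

37.8 kg

Volume: 1570 m³ = 1,570,000 L.
After draining 39% and refilling: 102 × 0.61 + 7 × 0.39 = 64.95 ppm.
Deficit to target: 89 − 64.95 = 24.05 mg/L.
Mass: 24.05 mg/L × 1,570,000 L = 37,760 g cyanuric acid.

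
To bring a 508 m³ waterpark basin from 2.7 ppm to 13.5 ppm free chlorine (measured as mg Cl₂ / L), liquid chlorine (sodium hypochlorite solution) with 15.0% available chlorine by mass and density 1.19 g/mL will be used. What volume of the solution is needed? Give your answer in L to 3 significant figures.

Volume: 508 m³ = 508,000 L.
Chlorine deficit: 13.5 − 2.7 = 10.8 ppm = 10.8 mg/L as Cl₂.
Cl₂ equivalent needed: 10.8 mg/L × 508,000 L = 5,486,000 mg = 5486 g.
Product at 15.0% available chlorine: 5486 / 0.15 = 36,580 g.
Volume at density 1.19 g/mL: 36,580 g ÷ 1.19 g/mL = 30,740 mL.

30.7 L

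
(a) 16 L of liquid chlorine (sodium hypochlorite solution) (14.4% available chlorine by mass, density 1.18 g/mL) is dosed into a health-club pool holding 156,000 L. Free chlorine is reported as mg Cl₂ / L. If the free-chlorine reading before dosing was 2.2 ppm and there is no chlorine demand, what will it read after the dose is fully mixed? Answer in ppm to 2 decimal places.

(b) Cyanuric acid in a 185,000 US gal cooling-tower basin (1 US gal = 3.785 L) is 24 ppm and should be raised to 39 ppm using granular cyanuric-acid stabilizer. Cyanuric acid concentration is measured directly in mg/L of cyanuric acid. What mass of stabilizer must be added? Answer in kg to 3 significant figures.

(a) Mass of solution: 16 L × 1000 mL/L × 1.18 g/mL = 18,880 g.
(a) Available chlorine delivered: 18,880 g × 0.144 = 2719 g as Cl₂.
(a) Concentration rise: 2719 g / 156,000 L = 17.43 mg/L = 17.43 ppm.
(a) Final FC: 2.2 + 17.43 = 19.63 ppm.

(b) Volume: 185,000 US gal × 3.785 L/gal = 700,225 L.
(b) CYA to add: (39 − 24) = 15 mg/L × 700,225 L = 10,500 g cyanuric acid.

(a) 19.63 ppm; (b) 10.5 kg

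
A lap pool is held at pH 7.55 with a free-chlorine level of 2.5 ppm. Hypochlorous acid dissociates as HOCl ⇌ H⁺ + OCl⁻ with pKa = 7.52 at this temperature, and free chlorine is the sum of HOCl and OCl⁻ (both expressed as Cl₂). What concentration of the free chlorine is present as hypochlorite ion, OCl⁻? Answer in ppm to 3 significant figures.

[OCl⁻]/[HOCl] = 10^(pH − pKa) = 10^(7.55 − 7.52) = 10^0.03 = 1.072.
Fraction as HOCl = 1 / (1 + 1.072) = 0.4827.
OCl⁻ = (1 − 0.4827) × 2.5 ppm = 1.293 ppm.

1.29 ppm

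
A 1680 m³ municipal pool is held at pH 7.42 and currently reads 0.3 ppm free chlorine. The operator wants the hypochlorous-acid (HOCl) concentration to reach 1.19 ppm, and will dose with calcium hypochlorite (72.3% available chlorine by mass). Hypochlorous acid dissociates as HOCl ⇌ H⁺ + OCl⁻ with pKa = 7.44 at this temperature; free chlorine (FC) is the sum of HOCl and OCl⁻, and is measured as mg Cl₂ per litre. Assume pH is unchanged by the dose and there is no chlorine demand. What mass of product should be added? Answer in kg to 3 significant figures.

4.71 kg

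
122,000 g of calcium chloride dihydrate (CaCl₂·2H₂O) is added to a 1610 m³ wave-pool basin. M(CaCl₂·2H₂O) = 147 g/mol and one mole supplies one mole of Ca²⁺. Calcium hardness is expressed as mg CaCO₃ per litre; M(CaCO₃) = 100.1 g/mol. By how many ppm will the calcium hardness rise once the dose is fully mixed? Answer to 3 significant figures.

Volume: 1610 m³ = 1,610,000 L.
Moles of Ca²⁺: 122,000 g ÷ 147 g/mol = 829.9 mol.
As CaCO₃: 829.9 mol × 100.1 g/mol = 83,080 g.
Rise: 83,080 g / 1,610,000 L × 1000 = 51.6 mg/L.

51.6 ppm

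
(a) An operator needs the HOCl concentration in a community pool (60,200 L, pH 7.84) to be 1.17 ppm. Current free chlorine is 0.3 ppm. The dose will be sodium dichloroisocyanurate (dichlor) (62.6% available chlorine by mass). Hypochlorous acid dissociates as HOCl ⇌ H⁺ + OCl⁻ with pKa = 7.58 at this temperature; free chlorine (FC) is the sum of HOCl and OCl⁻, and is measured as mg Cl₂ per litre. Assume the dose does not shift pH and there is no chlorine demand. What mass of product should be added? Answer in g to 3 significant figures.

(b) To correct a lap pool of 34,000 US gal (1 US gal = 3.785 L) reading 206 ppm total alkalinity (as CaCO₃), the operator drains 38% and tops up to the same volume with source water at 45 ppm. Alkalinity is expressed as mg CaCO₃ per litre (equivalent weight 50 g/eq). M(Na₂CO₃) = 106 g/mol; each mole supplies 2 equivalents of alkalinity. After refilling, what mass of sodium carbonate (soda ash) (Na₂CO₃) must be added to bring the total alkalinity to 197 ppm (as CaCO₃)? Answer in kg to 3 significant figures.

(a) [OCl⁻]/[HOCl] = 10^(pH − pKa) = 10^(7.84 − 7.58) = 1.82; fraction as HOCl = 1/(1 + 1.82) = 0.3546.
(a) Free chlorine required for 1.17 ppm HOCl: 1.17 / 0.3546 = 3.299 ppm.
(a) FC to add: 3.299 − 0.3 = 2.999 mg/L as Cl₂.
(a) Cl₂ equivalent: 2.999 mg/L × 60,200 L = 180.5 g.
(a) Product at 62.6% available Cl: 180.5 / 0.626 = 288.4 g.

(b) Volume: 34,000 US gal × 3.785 L/gal = 128,690 L.
(b) After draining 38% and refilling: 206 × 0.62 + 45 × 0.38 = 144.82 ppm.
(b) Deficit to target: 197 − 144.82 = 52.18 mg/L.
(b) As CaCO₃: 52.18 mg/L × 128,690 L = 6715 g; ÷ 50 g/eq ÷ 2 = 67.15 mol Na₂CO₃.
(b) Mass: 67.15 × 106 = 7118 g.

(a) 288 g; (b) 7.12 kg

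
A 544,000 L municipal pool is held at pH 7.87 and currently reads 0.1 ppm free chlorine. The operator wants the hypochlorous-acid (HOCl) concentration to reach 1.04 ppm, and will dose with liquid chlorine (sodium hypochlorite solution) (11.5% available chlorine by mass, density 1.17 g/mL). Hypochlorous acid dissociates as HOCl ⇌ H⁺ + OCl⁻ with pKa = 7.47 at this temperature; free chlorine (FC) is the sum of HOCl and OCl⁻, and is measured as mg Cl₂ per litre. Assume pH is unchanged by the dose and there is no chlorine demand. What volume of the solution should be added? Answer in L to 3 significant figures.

14.4 L

[OCl⁻]/[HOCl] = 10^(pH − pKa) = 10^(7.87 − 7.47) = 2.512; fraction as HOCl = 1/(1 + 2.512) = 0.2847.
Free chlorine required for 1.04 ppm HOCl: 1.04 / 0.2847 = 3.652 ppm.
FC to add: 3.652 − 0.1 = 3.552 mg/L as Cl₂.
Cl₂ equivalent: 3.552 mg/L × 544,000 L = 1932 g.
Product at 11.5% available Cl: 1932 / 0.115 = 16,800 g.
Volume: 16,800 g ÷ 1.17 g/mL = 14,360 mL.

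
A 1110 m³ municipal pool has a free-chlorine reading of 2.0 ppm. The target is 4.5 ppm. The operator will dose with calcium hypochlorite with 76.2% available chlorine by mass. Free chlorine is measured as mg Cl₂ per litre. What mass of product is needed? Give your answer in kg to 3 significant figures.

Volume: 1110 m³ = 1,110,000 L.
Chlorine deficit: 4.5 − 2.0 = 2.5 ppm = 2.5 mg/L as Cl₂.
Cl₂ equivalent needed: 2.5 mg/L × 1,110,000 L = 2,775,000 mg = 2775 g.
Product at 76.2% available chlorine: 2775 / 0.762 = 3642 g.

3.64 kg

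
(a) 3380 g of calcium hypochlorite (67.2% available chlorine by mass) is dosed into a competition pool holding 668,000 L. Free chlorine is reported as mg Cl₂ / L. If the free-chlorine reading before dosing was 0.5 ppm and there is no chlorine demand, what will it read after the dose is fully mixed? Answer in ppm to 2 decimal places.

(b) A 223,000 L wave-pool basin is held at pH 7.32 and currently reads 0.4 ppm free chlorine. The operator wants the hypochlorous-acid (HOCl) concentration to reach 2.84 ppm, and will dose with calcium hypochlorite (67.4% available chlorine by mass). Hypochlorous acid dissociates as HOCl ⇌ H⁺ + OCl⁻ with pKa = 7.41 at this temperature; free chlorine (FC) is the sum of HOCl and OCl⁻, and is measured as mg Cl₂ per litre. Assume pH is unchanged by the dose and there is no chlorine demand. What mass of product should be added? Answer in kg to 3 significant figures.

(a) 3.90 ppm; (b) 1.57 kg

(a) Available chlorine delivered: 3380 g × 0.672 = 2271 g as Cl₂.
(a) Concentration rise: 2271 g / 668,000 L = 3.4 mg/L = 3.40 ppm.
(a) Final FC: 0.5 + 3.40 = 3.90 ppm.

(b) [OCl⁻]/[HOCl] = 10^(pH − pKa) = 10^(7.32 − 7.41) = 0.8128; fraction as HOCl = 1/(1 + 0.8128) = 0.5516.
(b) Free chlorine required for 2.84 ppm HOCl: 2.84 / 0.5516 = 5.148 ppm.
(b) FC to add: 5.148 − 0.4 = 4.748 mg/L as Cl₂.
(b) Cl₂ equivalent: 4.748 mg/L × 223,000 L = 1059 g.
(b) Product at 67.4% available Cl: 1059 / 0.674 = 1571 g.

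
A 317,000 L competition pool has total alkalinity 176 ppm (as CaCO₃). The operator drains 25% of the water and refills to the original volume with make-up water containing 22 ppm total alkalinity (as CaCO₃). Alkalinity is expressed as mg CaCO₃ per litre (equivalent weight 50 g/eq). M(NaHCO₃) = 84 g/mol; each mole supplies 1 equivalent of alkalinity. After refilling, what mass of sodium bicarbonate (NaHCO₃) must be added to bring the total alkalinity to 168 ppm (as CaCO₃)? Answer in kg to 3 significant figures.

16.2 kg

After draining 25% and refilling: 176 × 0.75 + 22 × 0.25 = 137.5 ppm.
Deficit to target: 168 − 137.5 = 30.5 mg/L.
As CaCO₃: 30.5 mg/L × 317,000 L = 9668 g; ÷ 50 g/eq ÷ 1 = 193.4 mol NaHCO₃.
Mass: 193.4 × 84 = 16,240 g.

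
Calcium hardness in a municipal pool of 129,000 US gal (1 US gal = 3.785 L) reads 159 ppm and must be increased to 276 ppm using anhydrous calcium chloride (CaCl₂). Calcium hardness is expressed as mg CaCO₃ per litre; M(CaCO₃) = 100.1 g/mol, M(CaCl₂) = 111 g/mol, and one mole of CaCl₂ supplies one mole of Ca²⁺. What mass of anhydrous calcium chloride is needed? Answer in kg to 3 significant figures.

Volume: 129,000 US gal × 3.785 L/gal = 488,265 L.
Hardness to add: (276 − 159) = 117 mg/L as CaCO₃ × 488,265 L = 57,130 g as CaCO₃.
Moles of Ca²⁺ (1 mol Ca²⁺ ≡ 1 mol CaCO₃): 57,130 / 100.1 g/mol = 570.7 mol.
Mass of CaCl₂: 570.7 × 111 = 63,350 g.

63.3 kg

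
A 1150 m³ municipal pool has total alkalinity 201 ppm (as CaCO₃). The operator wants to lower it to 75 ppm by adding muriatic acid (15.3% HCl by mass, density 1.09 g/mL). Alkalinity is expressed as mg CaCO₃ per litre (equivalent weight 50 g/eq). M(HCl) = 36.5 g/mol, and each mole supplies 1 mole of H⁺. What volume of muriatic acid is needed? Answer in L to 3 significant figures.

634 L

Volume: 1150 m³ = 1,150,000 L.
Alkalinity to neutralize: (201 − 75) = 126 mg/L as CaCO₃ × 1,150,000 L = 144,900 g as CaCO₃.
Equivalents of H⁺ required: 144,900 ÷ 50 g/eq = 2898 eq = 2898 mol HCl.
Mass of HCl: 2898 × 36.5 = 105,800 g.
Mass of 15.3% solution: 105,800 / 0.153 = 691,400 g.
Volume: 691,400 g ÷ 1.09 g/mL = 634,300 mL.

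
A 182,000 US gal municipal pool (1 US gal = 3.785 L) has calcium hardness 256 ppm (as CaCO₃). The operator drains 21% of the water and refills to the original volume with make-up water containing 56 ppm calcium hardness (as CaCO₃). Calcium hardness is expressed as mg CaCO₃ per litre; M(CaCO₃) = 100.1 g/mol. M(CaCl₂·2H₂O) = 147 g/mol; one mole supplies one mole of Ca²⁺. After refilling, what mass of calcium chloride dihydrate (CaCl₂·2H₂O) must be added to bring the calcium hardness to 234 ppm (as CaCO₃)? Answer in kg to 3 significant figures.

Volume: 182,000 US gal × 3.785 L/gal = 688,870 L.
After draining 21% and refilling: 256 × 0.79 + 56 × 0.21 = 214 ppm.
Deficit to target: 234 − 214 = 20 mg/L.
As CaCO₃: 20 mg/L × 688,870 L = 13,780 g; ÷ 100.1 = 137.6 mol Ca²⁺.
Mass: 137.6 × 147 = 20,230 g.

20.2 kg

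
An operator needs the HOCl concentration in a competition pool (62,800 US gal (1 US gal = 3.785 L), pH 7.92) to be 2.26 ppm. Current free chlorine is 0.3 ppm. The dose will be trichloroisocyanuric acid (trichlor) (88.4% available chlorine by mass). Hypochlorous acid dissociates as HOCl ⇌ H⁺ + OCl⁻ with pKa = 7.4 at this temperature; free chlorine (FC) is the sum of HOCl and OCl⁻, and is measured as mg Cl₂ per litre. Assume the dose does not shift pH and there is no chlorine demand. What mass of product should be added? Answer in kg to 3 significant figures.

2.54 kg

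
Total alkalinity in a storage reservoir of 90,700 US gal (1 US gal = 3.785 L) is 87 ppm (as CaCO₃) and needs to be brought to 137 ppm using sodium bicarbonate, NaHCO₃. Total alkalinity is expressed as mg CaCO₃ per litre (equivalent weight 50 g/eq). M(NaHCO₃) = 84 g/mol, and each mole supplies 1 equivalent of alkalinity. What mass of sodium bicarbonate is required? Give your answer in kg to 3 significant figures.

28.8 kg

Volume: 90,700 US gal × 3.785 L/gal = 343,300 L.
Alkalinity to add: (137 − 87) = 50 mg/L as CaCO₃ × 343,300 L = 17,160 g as CaCO₃.
Equivalents: 17,160 g ÷ 50 g/eq = 343.3 eq.
NaHCO₃ supplies 1 eq per mole → 343.3 mol.
Mass: 343.3 mol × 84 g/mol = 28,840 g.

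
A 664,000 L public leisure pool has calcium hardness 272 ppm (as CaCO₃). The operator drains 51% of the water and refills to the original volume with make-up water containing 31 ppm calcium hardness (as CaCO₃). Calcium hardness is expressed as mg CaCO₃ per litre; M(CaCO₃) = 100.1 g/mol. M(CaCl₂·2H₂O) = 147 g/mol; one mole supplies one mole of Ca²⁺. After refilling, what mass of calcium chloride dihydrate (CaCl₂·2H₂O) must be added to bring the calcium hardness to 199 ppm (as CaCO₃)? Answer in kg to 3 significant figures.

48.7 kg

After draining 51% and refilling: 272 × 0.49 + 31 × 0.51 = 149.09 ppm.
Deficit to target: 199 − 149.09 = 49.91 mg/L.
As CaCO₃: 49.91 mg/L × 664,000 L = 33,140 g; ÷ 100.1 = 331.1 mol Ca²⁺.
Mass: 331.1 × 147 = 48,670 g.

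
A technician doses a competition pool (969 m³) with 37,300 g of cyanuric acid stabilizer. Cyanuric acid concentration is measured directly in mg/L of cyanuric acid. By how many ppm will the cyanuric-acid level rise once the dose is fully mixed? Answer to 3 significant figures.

Volume: 969 m³ = 969,000 L.
Rise: 37,300 g / 969,000 L × 1000 = 38.49 mg/L.

38.5 ppm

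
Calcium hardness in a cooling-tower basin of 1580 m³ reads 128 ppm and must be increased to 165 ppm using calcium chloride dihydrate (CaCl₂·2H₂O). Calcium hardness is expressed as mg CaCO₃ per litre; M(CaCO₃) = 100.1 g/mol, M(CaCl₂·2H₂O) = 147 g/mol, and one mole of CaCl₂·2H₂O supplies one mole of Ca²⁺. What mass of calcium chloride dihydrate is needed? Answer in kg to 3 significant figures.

Volume: 1580 m³ = 1,580,000 L.
Hardness to add: (165 − 128) = 37 mg/L as CaCO₃ × 1,580,000 L = 58,460 g as CaCO₃.
Moles of Ca²⁺ (1 mol Ca²⁺ ≡ 1 mol CaCO₃): 58,460 / 100.1 g/mol = 584 mol.
Mass of CaCl₂·2H₂O: 584 × 147 = 85,850 g.

85.9 kg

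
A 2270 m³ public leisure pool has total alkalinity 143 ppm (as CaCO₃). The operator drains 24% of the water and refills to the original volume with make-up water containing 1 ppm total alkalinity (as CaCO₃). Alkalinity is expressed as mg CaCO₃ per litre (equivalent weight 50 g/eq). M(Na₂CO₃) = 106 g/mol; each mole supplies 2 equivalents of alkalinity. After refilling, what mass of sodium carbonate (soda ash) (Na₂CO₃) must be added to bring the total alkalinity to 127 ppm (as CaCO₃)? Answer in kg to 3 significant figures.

43.5 kg

Volume: 2270 m³ = 2,270,000 L.
After draining 24% and refilling: 143 × 0.76 + 1 × 0.24 = 108.92 ppm.
Deficit to target: 127 − 108.92 = 18.08 mg/L.
As CaCO₃: 18.08 mg/L × 2,270,000 L = 41,040 g; ÷ 50 g/eq ÷ 2 = 410.4 mol Na₂CO₃.
Mass: 410.4 × 106 = 43,500 g.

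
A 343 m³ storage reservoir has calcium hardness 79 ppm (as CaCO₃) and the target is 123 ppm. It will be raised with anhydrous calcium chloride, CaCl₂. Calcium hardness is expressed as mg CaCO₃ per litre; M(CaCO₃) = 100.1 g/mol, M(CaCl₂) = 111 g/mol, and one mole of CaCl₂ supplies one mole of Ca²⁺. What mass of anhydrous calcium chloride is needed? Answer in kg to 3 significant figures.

16.7 kg

Volume: 343 m³ = 343,000 L.
Hardness to add: (123 − 79) = 44 mg/L as CaCO₃ × 343,000 L = 15,090 g as CaCO₃.
Moles of Ca²⁺ (1 mol Ca²⁺ ≡ 1 mol CaCO₃): 15,090 / 100.1 g/mol = 150.8 mol.
Mass of CaCl₂: 150.8 × 111 = 16,740 g.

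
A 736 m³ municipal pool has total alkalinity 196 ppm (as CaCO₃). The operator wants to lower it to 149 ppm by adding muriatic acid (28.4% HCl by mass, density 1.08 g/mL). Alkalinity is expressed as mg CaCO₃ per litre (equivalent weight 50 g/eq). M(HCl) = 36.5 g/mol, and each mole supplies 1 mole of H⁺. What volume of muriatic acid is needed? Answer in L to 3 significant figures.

82.3 L

Volume: 736 m³ = 736,000 L.
Alkalinity to neutralize: (196 − 149) = 47 mg/L as CaCO₃ × 736,000 L = 34,590 g as CaCO₃.
Equivalents of H⁺ required: 34,590 ÷ 50 g/eq = 691.8 eq = 691.8 mol HCl.
Mass of HCl: 691.8 × 36.5 = 25,250 g.
Mass of 28.4% solution: 25,250 / 0.284 = 88,920 g.
Volume: 88,920 g ÷ 1.08 g/mL = 82,330 mL.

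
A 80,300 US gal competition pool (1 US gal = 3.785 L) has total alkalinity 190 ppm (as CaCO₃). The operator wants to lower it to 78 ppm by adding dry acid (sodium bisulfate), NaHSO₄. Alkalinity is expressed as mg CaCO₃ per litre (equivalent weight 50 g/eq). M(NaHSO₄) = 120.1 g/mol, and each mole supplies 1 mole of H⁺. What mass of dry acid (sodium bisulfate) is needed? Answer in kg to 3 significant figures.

Volume: 80,300 US gal × 3.785 L/gal = 303,936 L.
Alkalinity to neutralize: (190 − 78) = 112 mg/L as CaCO₃ × 303,936 L = 34,040 g as CaCO₃.
Equivalents of H⁺ required: 34,040 ÷ 50 g/eq = 680.8 eq = 680.8 mol NaHSO₄.
Mass of NaHSO₄: 680.8 × 120.1 = 81,770 g.

81.8 kg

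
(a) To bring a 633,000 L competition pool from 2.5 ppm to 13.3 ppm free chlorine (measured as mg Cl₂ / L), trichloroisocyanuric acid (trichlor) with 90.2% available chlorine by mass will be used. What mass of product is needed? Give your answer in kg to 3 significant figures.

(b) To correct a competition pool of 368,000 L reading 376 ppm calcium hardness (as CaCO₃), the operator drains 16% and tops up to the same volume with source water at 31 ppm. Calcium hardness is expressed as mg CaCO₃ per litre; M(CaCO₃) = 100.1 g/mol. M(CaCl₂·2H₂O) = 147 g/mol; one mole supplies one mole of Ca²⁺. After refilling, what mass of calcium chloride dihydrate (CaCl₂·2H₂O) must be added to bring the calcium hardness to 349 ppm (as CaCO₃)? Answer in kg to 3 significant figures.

(a) 7.58 kg; (b) 15.2 kg

(a) Chlorine deficit: 13.3 − 2.5 = 10.8 ppm = 10.8 mg/L as Cl₂.
(a) Cl₂ equivalent needed: 10.8 mg/L × 633,000 L = 6,836,000 mg = 6836 g.
(a) Product at 90.2% available chlorine: 6836 / 0.902 = 7579 g.

(b) After draining 16% and refilling: 376 × 0.84 + 31 × 0.16 = 320.8 ppm.
(b) Deficit to target: 349 − 320.8 = 28.2 mg/L.
(b) As CaCO₃: 28.2 mg/L × 368,000 L = 10,380 g; ÷ 100.1 = 103.7 mol Ca²⁺.
(b) Mass: 103.7 × 147 = 15,240 g.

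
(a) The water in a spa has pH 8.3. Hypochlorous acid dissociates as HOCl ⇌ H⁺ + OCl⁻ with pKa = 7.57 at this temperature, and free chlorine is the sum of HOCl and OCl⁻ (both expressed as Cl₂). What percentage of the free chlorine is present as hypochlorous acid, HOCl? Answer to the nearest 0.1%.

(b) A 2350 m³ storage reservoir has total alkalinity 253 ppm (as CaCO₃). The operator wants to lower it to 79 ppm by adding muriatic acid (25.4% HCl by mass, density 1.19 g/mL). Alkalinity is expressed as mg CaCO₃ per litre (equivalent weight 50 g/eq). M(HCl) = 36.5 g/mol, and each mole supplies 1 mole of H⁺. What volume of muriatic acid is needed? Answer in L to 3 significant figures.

(a) 15.7%; (b) 988 L

(a) [OCl⁻]/[HOCl] = 10^(pH − pKa) = 10^(8.3 − 7.57) = 10^0.73 = 5.37.
(a) Fraction as HOCl = 1 / (1 + 5.37) = 0.157.

(b) Volume: 2350 m³ = 2,350,000 L.
(b) Alkalinity to neutralize: (253 − 79) = 174 mg/L as CaCO₃ × 2,350,000 L = 408,900 g as CaCO₃.
(b) Equivalents of H⁺ required: 408,900 ÷ 50 g/eq = 8178 eq = 8178 mol HCl.
(b) Mass of HCl: 8178 × 36.5 = 298,500 g.
(b) Mass of 25.4% solution: 298,500 / 0.254 = 1,175,000 g.
(b) Volume: 1,175,000 g ÷ 1.19 g/mL = 987,600 mL.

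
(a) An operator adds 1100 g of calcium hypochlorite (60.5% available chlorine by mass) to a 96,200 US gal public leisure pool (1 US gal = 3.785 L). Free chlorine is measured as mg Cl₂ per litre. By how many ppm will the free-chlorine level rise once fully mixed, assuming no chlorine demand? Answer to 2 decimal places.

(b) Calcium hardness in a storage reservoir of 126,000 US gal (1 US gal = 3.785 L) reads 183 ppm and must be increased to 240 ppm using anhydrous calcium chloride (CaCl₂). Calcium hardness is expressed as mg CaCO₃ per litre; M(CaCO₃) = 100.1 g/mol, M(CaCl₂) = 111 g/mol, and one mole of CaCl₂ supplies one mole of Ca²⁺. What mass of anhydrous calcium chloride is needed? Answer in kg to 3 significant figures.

(a) 1.83 ppm; (b) 30.1 kg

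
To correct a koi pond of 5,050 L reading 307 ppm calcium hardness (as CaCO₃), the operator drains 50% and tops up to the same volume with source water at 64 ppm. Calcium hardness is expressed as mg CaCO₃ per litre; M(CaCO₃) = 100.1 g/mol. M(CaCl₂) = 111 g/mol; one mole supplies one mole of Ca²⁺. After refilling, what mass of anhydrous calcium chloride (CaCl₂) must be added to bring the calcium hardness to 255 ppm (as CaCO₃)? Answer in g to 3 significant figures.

After draining 50% and refilling: 307 × 0.50 + 64 × 0.50 = 185.5 ppm.
Deficit to target: 255 − 185.5 = 69.5 mg/L.
As CaCO₃: 69.5 mg/L × 5,050 L = 351 g; ÷ 100.1 = 3.506 mol Ca²⁺.
Mass: 3.506 × 111 = 389.2 g.

389 g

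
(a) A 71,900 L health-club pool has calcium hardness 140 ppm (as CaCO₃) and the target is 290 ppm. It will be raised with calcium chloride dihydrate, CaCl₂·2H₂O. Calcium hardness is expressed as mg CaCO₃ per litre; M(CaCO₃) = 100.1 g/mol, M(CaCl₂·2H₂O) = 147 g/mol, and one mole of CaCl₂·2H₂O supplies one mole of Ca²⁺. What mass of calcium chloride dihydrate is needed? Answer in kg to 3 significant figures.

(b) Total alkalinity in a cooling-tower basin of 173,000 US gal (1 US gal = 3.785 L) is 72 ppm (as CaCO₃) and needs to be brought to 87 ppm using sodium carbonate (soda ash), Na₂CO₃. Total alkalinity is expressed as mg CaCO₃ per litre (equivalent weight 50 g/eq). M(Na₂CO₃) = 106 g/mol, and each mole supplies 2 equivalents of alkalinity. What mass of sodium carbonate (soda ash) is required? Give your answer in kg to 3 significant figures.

(a) 15.8 kg; (b) 10.4 kg

(a) Hardness to add: (290 − 140) = 150 mg/L as CaCO₃ × 71,900 L = 10,780 g as CaCO₃.
(a) Moles of Ca²⁺ (1 mol Ca²⁺ ≡ 1 mol CaCO₃): 10,780 / 100.1 g/mol = 107.7 mol.
(a) Mass of CaCl₂·2H₂O: 107.7 × 147 = 15,840 g.

(b) Volume: 173,000 US gal × 3.785 L/gal = 654,805 L.
(b) Alkalinity to add: (87 − 72) = 15 mg/L as CaCO₃ × 654,805 L = 9822 g as CaCO₃.
(b) Equivalents: 9822 g ÷ 50 g/eq = 196.4 eq.
(b) Each mole of Na₂CO₃ supplies 2 eq, so 196.4 / 2 = 98.22 mol.
(b) Mass: 98.22 mol × 106 g/mol = 10,410 g.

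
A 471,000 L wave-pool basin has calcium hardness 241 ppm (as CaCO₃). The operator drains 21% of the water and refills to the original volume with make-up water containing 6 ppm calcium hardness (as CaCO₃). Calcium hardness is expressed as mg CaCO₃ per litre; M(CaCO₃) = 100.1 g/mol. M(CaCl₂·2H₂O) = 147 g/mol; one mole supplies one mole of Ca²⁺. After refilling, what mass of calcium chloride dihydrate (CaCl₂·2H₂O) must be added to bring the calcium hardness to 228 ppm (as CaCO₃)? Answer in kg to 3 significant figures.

After draining 21% and refilling: 241 × 0.79 + 6 × 0.21 = 191.65 ppm.
Deficit to target: 228 − 191.65 = 36.35 mg/L.
As CaCO₃: 36.35 mg/L × 471,000 L = 17,120 g; ÷ 100.1 = 171 mol Ca²⁺.
Mass: 171 × 147 = 25,140 g.

25.1 kg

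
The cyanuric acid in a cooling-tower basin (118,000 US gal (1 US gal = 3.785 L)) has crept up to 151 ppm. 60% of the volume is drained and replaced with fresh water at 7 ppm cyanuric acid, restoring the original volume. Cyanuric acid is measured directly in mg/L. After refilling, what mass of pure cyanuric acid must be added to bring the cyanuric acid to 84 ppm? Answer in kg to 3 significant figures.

Volume: 118,000 US gal × 3.785 L/gal = 446,630 L.
After draining 60% and refilling: 151 × 0.40 + 7 × 0.60 = 64.6 ppm.
Deficit to target: 84 − 64.6 = 19.4 mg/L.
Mass: 19.4 mg/L × 446,630 L = 8665 g cyanuric acid.

8.66 kg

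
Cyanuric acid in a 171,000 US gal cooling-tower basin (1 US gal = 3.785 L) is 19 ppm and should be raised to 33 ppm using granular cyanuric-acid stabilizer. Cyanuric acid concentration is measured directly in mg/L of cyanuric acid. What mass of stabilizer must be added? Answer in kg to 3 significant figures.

Volume: 171,000 US gal × 3.785 L/gal = 647,235 L.
CYA to add: (33 − 19) = 14 mg/L × 647,235 L = 9061 g cyanuric acid.

9.06 kg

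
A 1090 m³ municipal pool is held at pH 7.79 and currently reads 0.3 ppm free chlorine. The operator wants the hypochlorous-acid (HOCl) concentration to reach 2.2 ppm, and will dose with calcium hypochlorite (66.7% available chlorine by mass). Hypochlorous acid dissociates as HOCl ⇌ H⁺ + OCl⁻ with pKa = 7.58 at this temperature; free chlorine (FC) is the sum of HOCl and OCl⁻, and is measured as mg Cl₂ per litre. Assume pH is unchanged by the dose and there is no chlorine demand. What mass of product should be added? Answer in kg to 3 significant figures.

Volume: 1090 m³ = 1,090,000 L.
[OCl⁻]/[HOCl] = 10^(pH − pKa) = 10^(7.79 − 7.58) = 1.622; fraction as HOCl = 1/(1 + 1.622) = 0.3814.
Free chlorine required for 2.2 ppm HOCl: 2.2 / 0.3814 = 5.768 ppm.
FC to add: 5.768 − 0.3 = 5.468 mg/L as Cl₂.
Cl₂ equivalent: 5.468 mg/L × 1,090,000 L = 5960 g.
Product at 66.7% available Cl: 5960 / 0.667 = 8936 g.

8.94 kg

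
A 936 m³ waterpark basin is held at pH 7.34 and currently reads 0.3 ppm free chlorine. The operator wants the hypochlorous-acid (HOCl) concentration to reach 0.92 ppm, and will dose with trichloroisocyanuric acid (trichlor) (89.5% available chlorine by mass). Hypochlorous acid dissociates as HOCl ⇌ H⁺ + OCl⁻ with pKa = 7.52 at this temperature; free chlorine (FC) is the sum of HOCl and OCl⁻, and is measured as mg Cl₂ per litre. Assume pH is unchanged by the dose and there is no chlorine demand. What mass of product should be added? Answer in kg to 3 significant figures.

Volume: 936 m³ = 936,000 L.
[OCl⁻]/[HOCl] = 10^(pH − pKa) = 10^(7.34 − 7.52) = 0.6607; fraction as HOCl = 1/(1 + 0.6607) = 0.6022.
Free chlorine required for 0.92 ppm HOCl: 0.92 / 0.6022 = 1.528 ppm.
FC to add: 1.528 − 0.3 = 1.228 mg/L as Cl₂.
Cl₂ equivalent: 1.228 mg/L × 936,000 L = 1149 g.
Product at 89.5% available Cl: 1149 / 0.895 = 1284 g.

1.28 kg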